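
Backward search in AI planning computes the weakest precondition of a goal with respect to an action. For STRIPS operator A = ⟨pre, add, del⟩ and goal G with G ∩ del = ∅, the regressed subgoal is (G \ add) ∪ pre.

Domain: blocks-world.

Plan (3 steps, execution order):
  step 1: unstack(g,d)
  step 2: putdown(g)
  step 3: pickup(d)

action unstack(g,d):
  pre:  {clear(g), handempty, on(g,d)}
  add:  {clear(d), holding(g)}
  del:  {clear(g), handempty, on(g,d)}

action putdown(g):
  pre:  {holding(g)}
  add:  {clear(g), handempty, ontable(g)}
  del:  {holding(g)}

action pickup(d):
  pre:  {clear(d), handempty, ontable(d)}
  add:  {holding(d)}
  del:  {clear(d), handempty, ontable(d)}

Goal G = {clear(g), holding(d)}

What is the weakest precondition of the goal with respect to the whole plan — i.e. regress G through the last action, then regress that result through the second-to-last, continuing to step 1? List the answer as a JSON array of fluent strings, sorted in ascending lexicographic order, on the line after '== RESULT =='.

Work backward from the goal:
  through step 3 (pickup(d)): drop {holding(d)}, keep {clear(g)}, require {clear(d), handempty, ontable(d)}
    → {clear(d), clear(g), handempty, ontable(d)}
  through step 2 (putdown(g)): drop {clear(g), handempty}, keep {clear(d), ontable(d)}, require {holding(g)}
    → {clear(d), holding(g), ontable(d)}
  through step 1 (unstack(g,d)): drop {clear(d), holding(g)}, keep {ontable(d)}, require {clear(g), handempty, on(g,d)}
    → {clear(g), handempty, on(g,d), ontable(d)}

== RESULT ==
["clear(g)", "handempty", "on(g,d)", "ontable(d)"]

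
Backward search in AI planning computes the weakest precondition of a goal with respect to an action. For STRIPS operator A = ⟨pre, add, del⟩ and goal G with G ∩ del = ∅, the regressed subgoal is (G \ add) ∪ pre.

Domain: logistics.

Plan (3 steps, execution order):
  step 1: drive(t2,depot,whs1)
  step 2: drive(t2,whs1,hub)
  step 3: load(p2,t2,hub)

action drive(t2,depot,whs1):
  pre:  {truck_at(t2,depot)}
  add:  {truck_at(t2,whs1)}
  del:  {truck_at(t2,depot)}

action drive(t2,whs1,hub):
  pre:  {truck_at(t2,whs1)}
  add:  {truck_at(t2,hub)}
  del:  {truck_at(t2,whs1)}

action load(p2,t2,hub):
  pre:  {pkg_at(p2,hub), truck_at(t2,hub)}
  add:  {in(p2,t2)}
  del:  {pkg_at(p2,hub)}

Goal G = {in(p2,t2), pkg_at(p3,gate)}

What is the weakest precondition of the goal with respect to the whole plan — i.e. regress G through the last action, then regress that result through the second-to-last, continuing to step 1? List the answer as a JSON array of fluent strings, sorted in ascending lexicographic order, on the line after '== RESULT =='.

Work backward from the goal:
  through step 3 (load(p2,t2,hub)): drop {in(p2,t2)}, keep {pkg_at(p3,gate)}, require {pkg_at(p2,hub), truck_at(t2,hub)}
    → {pkg_at(p2,hub), pkg_at(p3,gate), truck_at(t2,hub)}
  through step 2 (drive(t2,whs1,hub)): drop {truck_at(t2,hub)}, keep {pkg_at(p2,hub), pkg_at(p3,gate)}, require {truck_at(t2,whs1)}
    → {pkg_at(p2,hub), pkg_at(p3,gate), truck_at(t2,whs1)}
  through step 1 (drive(t2,depot,whs1)): drop {truck_at(t2,whs1)}, keep {pkg_at(p2,hub), pkg_at(p3,gate)}, require {truck_at(t2,depot)}
    → {pkg_at(p2,hub), pkg_at(p3,gate), truck_at(t2,depot)}

== RESULT ==
["pkg_at(p2,hub)", "pkg_at(p3,gate)", "truck_at(t2,depot)"]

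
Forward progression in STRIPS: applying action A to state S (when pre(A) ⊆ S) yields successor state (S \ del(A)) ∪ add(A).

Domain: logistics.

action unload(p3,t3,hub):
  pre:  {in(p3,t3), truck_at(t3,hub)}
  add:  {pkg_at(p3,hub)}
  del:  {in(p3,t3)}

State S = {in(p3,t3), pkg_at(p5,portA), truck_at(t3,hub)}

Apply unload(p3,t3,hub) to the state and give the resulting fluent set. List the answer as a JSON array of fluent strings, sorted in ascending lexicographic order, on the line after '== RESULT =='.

Compute (S \ del) ∪ add:
  pre ⊆ S: {in(p3,t3), truck_at(t3,hub)} ⊆ S  — applicable
  S \ del = {pkg_at(p5,portA), truck_at(t3,hub)}
  ∪ add   = {pkg_at(p3,hub), pkg_at(p5,portA), truck_at(t3,hub)}

== RESULT ==
["pkg_at(p3,hub)", "pkg_at(p5,portA)", "truck_at(t3,hub)"]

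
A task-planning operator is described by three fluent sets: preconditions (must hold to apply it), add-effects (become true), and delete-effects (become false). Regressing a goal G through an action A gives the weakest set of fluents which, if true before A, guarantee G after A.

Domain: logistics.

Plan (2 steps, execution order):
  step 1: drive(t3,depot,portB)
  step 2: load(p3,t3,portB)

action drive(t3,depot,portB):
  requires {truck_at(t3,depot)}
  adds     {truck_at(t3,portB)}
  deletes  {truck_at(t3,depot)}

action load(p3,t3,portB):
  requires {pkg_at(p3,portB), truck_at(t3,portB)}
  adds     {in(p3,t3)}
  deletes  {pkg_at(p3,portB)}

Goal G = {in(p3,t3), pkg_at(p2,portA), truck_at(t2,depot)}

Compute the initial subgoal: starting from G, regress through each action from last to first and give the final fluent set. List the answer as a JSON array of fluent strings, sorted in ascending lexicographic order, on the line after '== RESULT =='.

Work backward from the goal:
  through step 2 (load(p3,t3,portB)): drop {in(p3,t3)}, keep {pkg_at(p2,portA), truck_at(t2,depot)}, require {pkg_at(p3,portB), truck_at(t3,portB)}
    → {pkg_at(p2,portA), pkg_at(p3,portB), truck_at(t2,depot), truck_at(t3,portB)}
  through step 1 (drive(t3,depot,portB)): drop {truck_at(t3,portB)}, keep {pkg_at(p2,portA), pkg_at(p3,portB), truck_at(t2,depot)}, require {truck_at(t3,depot)}
    → {pkg_at(p2,portA), pkg_at(p3,portB), truck_at(t2,depot), truck_at(t3,depot)}

== RESULT ==
["pkg_at(p2,portA)", "pkg_at(p3,portB)", "truck_at(t2,depot)", "truck_at(t3,depot)"]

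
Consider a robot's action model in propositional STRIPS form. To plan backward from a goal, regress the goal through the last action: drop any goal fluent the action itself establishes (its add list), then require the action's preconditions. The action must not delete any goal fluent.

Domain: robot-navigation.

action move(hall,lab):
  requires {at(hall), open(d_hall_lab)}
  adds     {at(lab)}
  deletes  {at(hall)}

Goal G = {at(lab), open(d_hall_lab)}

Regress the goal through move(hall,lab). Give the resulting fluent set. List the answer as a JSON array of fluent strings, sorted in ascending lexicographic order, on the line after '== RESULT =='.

Compute (G \ add) ∪ pre:
  G ∩ del = {}  (empty — regression defined)
  G \ add = {at(lab), open(d_hall_lab)} \ {at(lab)} = {open(d_hall_lab)}
  ∪ pre   = {open(d_hall_lab)} ∪ {at(hall), open(d_hall_lab)}
          = {at(hall), open(d_hall_lab)}

== RESULT ==
["at(hall)", "open(d_hall_lab)"]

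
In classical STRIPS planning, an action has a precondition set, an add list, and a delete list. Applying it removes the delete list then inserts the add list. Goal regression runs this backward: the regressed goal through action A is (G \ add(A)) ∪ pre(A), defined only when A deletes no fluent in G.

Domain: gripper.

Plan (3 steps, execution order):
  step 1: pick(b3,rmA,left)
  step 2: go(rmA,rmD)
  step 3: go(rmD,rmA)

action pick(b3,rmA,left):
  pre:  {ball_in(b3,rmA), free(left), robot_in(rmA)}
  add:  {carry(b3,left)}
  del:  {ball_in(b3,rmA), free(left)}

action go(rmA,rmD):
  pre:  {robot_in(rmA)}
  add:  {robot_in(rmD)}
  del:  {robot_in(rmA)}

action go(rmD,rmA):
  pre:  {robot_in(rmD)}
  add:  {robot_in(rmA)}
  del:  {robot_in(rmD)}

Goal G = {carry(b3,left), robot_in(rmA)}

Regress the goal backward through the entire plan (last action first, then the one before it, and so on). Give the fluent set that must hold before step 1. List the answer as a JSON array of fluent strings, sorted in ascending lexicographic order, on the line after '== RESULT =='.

Work backward from the goal:
  through step 3 (go(rmD,rmA)): drop {robot_in(rmA)}, keep {carry(b3,left)}, require {robot_in(rmD)}
    → {carry(b3,left), robot_in(rmD)}
  through step 2 (go(rmA,rmD)): drop {robot_in(rmD)}, keep {carry(b3,left)}, require {robot_in(rmA)}
    → {carry(b3,left), robot_in(rmA)}
  through step 1 (pick(b3,rmA,left)): drop {carry(b3,left)}, keep {robot_in(rmA)}, require {ball_in(b3,rmA), free(left), robot_in(rmA)}
    → {ball_in(b3,rmA), free(left), robot_in(rmA)}

== RESULT ==
["ball_in(b3,rmA)", "free(left)", "robot_in(rmA)"]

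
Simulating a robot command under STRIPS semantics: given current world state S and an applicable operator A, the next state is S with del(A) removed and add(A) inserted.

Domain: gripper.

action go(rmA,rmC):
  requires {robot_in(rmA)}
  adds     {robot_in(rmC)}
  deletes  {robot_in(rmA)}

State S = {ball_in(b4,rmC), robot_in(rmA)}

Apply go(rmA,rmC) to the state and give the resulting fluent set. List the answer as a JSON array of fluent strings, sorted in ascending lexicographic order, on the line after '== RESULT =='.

Progress:
  pre ⊆ S: {robot_in(rmA)} ⊆ S  — applicable
  S \ del = {ball_in(b4,rmC)}
  ∪ add   = {ball_in(b4,rmC), robot_in(rmC)}

== RESULT ==
["ball_in(b4,rmC)", "robot_in(rmC)"]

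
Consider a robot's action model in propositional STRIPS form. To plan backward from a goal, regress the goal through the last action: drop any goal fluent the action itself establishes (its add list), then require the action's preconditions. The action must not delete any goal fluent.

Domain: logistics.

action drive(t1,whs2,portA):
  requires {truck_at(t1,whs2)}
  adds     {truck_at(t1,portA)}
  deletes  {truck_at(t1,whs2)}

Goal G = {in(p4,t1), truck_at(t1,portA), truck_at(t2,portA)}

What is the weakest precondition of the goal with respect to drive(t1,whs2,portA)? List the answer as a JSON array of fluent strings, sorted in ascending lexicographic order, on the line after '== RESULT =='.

Regress:
  G ∩ del = {}  (empty — regression defined)
  G \ add = {in(p4,t1), truck_at(t1,portA), truck_at(t2,portA)} \ {truck_at(t1,portA)} = {in(p4,t1), truck_at(t2,portA)}
  ∪ pre   = {in(p4,t1), truck_at(t2,portA)} ∪ {truck_at(t1,whs2)}
          = {in(p4,t1), truck_at(t1,whs2), truck_at(t2,portA)}

== RESULT ==
["in(p4,t1)", "truck_at(t1,whs2)", "truck_at(t2,portA)"]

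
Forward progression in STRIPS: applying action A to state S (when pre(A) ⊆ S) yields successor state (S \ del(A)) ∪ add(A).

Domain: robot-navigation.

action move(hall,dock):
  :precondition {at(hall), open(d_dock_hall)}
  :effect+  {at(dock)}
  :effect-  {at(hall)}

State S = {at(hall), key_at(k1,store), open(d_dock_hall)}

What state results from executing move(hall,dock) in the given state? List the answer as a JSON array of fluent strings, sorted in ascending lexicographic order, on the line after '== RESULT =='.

Progress:
  pre ⊆ S: {at(hall), open(d_dock_hall)} ⊆ S  — applicable
  S \ del = {key_at(k1,store), open(d_dock_hall)}
  ∪ add   = {at(dock), key_at(k1,store), open(d_dock_hall)}

== RESULT ==
["at(dock)", "key_at(k1,store)", "open(d_dock_hall)"]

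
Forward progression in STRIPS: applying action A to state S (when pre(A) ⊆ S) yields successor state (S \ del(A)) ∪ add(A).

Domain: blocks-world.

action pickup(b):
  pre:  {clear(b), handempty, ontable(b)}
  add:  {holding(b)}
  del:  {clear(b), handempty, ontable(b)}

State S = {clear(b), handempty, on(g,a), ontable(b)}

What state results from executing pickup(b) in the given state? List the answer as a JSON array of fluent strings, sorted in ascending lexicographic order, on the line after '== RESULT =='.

Compute (S \ del) ∪ add:
  pre ⊆ S: {clear(b), handempty, ontable(b)} ⊆ S  — applicable
  S \ del = {on(g,a)}
  ∪ add   = {holding(b), on(g,a)}

== RESULT ==
["holding(b)", "on(g,a)"]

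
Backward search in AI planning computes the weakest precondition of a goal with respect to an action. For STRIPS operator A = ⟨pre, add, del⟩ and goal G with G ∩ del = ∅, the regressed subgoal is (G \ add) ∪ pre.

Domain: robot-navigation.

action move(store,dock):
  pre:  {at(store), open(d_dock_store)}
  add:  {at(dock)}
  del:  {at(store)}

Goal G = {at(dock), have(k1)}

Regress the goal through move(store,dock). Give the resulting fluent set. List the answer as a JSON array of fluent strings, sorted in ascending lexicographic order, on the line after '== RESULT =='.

Regress:
  G ∩ del = {}  (empty — regression defined)
  G \ add = {at(dock), have(k1)} \ {at(dock)} = {have(k1)}
  ∪ pre   = {have(k1)} ∪ {at(store), open(d_dock_store)}
          = {at(store), have(k1), open(d_dock_store)}

== RESULT ==
["at(store)", "have(k1)", "open(d_dock_store)"]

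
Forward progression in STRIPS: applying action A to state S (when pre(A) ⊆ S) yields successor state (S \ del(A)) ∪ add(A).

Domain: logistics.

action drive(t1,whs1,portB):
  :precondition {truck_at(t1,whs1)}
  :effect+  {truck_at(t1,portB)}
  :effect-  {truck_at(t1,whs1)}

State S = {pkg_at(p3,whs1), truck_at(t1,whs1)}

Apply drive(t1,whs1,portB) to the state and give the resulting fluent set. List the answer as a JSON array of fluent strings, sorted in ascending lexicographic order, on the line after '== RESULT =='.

Progress:
  pre ⊆ S: {truck_at(t1,whs1)} ⊆ S  — applicable
  S \ del = {pkg_at(p3,whs1)}
  ∪ add   = {pkg_at(p3,whs1), truck_at(t1,portB)}

== RESULT ==
["pkg_at(p3,whs1)", "truck_at(t1,portB)"]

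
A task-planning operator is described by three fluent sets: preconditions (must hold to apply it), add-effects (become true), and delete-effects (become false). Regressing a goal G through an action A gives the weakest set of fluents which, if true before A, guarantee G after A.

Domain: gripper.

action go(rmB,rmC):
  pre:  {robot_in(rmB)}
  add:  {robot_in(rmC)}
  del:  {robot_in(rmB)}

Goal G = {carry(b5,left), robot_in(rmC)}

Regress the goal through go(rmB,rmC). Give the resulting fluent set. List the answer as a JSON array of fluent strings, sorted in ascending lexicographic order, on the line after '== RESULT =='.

Compute (G \ add) ∪ pre:
  G ∩ del = {}  (empty — regression defined)
  G \ add = {carry(b5,left), robot_in(rmC)} \ {robot_in(rmC)} = {carry(b5,left)}
  ∪ pre   = {carry(b5,left)} ∪ {robot_in(rmB)}
          = {carry(b5,left), robot_in(rmB)}

== RESULT ==
["carry(b5,left)", "robot_in(rmB)"]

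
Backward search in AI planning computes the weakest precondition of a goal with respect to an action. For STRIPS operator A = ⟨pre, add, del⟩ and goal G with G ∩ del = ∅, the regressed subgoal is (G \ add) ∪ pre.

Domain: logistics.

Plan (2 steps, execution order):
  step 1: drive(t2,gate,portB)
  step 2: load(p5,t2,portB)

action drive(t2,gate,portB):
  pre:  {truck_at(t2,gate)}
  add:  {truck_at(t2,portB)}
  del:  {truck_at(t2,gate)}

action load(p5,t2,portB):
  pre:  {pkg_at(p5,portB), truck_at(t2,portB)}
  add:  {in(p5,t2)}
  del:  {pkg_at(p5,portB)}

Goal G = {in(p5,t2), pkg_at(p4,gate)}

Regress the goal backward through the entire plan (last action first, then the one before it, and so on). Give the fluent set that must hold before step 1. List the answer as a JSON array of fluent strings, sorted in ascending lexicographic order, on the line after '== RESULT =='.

Work backward from the goal:
  through step 2 (load(p5,t2,portB)): drop {in(p5,t2)}, keep {pkg_at(p4,gate)}, require {pkg_at(p5,portB), truck_at(t2,portB)}
    → {pkg_at(p4,gate), pkg_at(p5,portB), truck_at(t2,portB)}
  through step 1 (drive(t2,gate,portB)): drop {truck_at(t2,portB)}, keep {pkg_at(p4,gate), pkg_at(p5,portB)}, require {truck_at(t2,gate)}
    → {pkg_at(p4,gate), pkg_at(p5,portB), truck_at(t2,gate)}

== RESULT ==
["pkg_at(p4,gate)", "pkg_at(p5,portB)", "truck_at(t2,gate)"]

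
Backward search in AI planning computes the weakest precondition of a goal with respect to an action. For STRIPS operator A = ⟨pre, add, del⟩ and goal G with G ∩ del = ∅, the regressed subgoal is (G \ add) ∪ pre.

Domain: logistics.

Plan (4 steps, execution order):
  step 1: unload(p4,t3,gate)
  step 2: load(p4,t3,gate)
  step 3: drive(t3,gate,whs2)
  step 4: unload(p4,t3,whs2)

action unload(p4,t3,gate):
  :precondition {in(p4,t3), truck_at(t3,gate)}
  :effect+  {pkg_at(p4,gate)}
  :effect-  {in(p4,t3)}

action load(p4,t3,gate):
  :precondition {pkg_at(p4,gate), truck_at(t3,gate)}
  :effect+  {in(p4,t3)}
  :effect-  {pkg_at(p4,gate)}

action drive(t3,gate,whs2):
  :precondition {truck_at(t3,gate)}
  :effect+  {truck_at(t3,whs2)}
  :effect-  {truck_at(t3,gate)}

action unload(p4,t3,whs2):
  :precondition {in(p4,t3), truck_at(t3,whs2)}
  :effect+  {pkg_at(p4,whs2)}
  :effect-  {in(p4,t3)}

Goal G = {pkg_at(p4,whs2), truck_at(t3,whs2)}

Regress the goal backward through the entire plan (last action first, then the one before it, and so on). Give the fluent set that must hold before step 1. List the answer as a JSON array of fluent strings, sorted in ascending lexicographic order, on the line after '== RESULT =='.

Regress step by step:
  through step 4 (unload(p4,t3,whs2)): drop {pkg_at(p4,whs2)}, keep {truck_at(t3,whs2)}, require {in(p4,t3), truck_at(t3,whs2)}
    → {in(p4,t3), truck_at(t3,whs2)}
  through step 3 (drive(t3,gate,whs2)): drop {truck_at(t3,whs2)}, keep {in(p4,t3)}, require {truck_at(t3,gate)}
    → {in(p4,t3), truck_at(t3,gate)}
  through step 2 (load(p4,t3,gate)): drop {in(p4,t3)}, keep {truck_at(t3,gate)}, require {pkg_at(p4,gate), truck_at(t3,gate)}
    → {pkg_at(p4,gate), truck_at(t3,gate)}
  through step 1 (unload(p4,t3,gate)): drop {pkg_at(p4,gate)}, keep {truck_at(t3,gate)}, require {in(p4,t3), truck_at(t3,gate)}
    → {in(p4,t3), truck_at(t3,gate)}

== RESULT ==
["in(p4,t3)", "truck_at(t3,gate)"]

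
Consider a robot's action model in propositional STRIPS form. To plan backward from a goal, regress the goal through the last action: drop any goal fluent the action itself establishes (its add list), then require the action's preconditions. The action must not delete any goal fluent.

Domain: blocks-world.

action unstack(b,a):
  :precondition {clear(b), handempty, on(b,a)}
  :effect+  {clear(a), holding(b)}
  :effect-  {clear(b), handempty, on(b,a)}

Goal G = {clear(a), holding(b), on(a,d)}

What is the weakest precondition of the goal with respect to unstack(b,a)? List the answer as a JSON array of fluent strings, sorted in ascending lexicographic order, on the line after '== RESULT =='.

Regress:
  G ∩ del = {}  (empty — regression defined)
  G \ add = {clear(a), holding(b), on(a,d)} \ {clear(a), holding(b)} = {on(a,d)}
  ∪ pre   = {on(a,d)} ∪ {clear(b), handempty, on(b,a)}
          = {clear(b), handempty, on(a,d), on(b,a)}

== RESULT ==
["clear(b)", "handempty", "on(a,d)", "on(b,a)"]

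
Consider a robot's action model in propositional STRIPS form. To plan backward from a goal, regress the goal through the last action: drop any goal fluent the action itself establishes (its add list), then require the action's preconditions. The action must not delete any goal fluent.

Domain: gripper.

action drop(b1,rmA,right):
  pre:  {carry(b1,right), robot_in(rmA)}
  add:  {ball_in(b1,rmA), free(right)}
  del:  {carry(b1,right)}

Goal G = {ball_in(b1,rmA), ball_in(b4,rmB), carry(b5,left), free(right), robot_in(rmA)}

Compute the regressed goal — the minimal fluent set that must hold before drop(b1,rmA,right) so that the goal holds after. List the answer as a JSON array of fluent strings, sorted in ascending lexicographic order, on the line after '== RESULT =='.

Regress:
  G ∩ del = {}  (empty — regression defined)
  G \ add = {ball_in(b1,rmA), ball_in(b4,rmB), carry(b5,left), free(right), robot_in(rmA)} \ {ball_in(b1,rmA), free(right)} = {ball_in(b4,rmB), carry(b5,left), robot_in(rmA)}
  ∪ pre   = {ball_in(b4,rmB), carry(b5,left), robot_in(rmA)} ∪ {carry(b1,right), robot_in(rmA)}
          = {ball_in(b4,rmB), carry(b1,right), carry(b5,left), robot_in(rmA)}

== RESULT ==
["ball_in(b4,rmB)", "carry(b1,right)", "carry(b5,left)", "robot_in(rmA)"]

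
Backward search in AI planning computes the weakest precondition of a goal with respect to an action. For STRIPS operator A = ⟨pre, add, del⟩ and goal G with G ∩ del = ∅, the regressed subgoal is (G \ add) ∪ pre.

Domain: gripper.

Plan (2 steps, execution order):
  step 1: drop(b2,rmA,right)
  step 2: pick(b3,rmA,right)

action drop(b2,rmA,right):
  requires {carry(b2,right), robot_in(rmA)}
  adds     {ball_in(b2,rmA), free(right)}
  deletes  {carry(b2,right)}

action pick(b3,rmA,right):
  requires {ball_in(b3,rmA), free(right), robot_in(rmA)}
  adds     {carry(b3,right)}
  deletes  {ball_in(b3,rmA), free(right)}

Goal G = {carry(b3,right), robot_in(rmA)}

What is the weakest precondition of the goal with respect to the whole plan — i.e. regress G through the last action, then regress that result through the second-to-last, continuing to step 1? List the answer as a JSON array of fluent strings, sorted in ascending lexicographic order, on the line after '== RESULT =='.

Regress step by step:
  through step 2 (pick(b3,rmA,right)): drop {carry(b3,right)}, keep {robot_in(rmA)}, require {ball_in(b3,rmA), free(right), robot_in(rmA)}
    → {ball_in(b3,rmA), free(right), robot_in(rmA)}
  through step 1 (drop(b2,rmA,right)): drop {free(right)}, keep {ball_in(b3,rmA), robot_in(rmA)}, require {carry(b2,right), robot_in(rmA)}
    → {ball_in(b3,rmA), carry(b2,right), robot_in(rmA)}

== RESULT ==
["ball_in(b3,rmA)", "carry(b2,right)", "robot_in(rmA)"]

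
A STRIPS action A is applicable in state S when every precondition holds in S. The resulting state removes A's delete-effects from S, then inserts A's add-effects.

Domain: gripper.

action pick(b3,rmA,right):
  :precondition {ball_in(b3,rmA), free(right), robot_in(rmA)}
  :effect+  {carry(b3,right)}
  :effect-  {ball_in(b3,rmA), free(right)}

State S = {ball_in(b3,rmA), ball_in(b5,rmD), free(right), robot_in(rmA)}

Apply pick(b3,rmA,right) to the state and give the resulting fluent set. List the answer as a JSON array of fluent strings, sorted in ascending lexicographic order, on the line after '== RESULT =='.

Compute (S \ del) ∪ add:
  pre ⊆ S: {ball_in(b3,rmA), free(right), robot_in(rmA)} ⊆ S  — applicable
  S \ del = {ball_in(b5,rmD), robot_in(rmA)}
  ∪ add   = {ball_in(b5,rmD), carry(b3,right), robot_in(rmA)}

== RESULT ==
["ball_in(b5,rmD)", "carry(b3,right)", "robot_in(rmA)"]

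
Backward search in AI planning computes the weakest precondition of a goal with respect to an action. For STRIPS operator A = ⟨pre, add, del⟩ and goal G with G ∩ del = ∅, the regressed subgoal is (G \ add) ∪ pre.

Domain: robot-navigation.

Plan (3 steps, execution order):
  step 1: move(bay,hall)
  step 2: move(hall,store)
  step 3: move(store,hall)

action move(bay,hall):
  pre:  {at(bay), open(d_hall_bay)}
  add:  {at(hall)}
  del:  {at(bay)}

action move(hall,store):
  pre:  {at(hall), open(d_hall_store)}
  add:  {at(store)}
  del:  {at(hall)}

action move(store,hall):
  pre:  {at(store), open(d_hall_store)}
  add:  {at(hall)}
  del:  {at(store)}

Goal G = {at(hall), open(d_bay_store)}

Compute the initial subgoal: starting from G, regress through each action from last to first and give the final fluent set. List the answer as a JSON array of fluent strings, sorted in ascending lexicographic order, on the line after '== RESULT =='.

Work backward from the goal:
  through step 3 (move(store,hall)): drop {at(hall)}, keep {open(d_bay_store)}, require {at(store), open(d_hall_store)}
    → {at(store), open(d_bay_store), open(d_hall_store)}
  through step 2 (move(hall,store)): drop {at(store)}, keep {open(d_bay_store), open(d_hall_store)}, require {at(hall), open(d_hall_store)}
    → {at(hall), open(d_bay_store), open(d_hall_store)}
  through step 1 (move(bay,hall)): drop {at(hall)}, keep {open(d_bay_store), open(d_hall_store)}, require {at(bay), open(d_hall_bay)}
    → {at(bay), open(d_bay_store), open(d_hall_bay), open(d_hall_store)}

== RESULT ==
["at(bay)", "open(d_bay_store)", "open(d_hall_bay)", "open(d_hall_store)"]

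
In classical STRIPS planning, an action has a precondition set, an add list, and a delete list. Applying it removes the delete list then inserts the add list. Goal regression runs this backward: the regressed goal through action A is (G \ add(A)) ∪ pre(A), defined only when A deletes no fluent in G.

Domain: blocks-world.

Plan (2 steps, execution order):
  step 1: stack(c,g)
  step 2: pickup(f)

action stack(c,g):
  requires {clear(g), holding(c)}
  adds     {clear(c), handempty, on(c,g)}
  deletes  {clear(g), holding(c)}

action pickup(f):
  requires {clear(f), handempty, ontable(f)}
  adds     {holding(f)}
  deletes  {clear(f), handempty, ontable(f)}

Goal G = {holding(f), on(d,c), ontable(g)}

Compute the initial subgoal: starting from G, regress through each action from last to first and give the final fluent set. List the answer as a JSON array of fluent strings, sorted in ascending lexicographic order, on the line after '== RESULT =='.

Work backward from the goal:
  through step 2 (pickup(f)): drop {holding(f)}, keep {on(d,c), ontable(g)}, require {clear(f), handempty, ontable(f)}
    → {clear(f), handempty, on(d,c), ontable(f), ontable(g)}
  through step 1 (stack(c,g)): drop {handempty}, keep {clear(f), on(d,c), ontable(f), ontable(g)}, require {clear(g), holding(c)}
    → {clear(f), clear(g), holding(c), on(d,c), ontable(f), ontable(g)}

== RESULT ==
["clear(f)", "clear(g)", "holding(c)", "on(d,c)", "ontable(f)", "ontable(g)"]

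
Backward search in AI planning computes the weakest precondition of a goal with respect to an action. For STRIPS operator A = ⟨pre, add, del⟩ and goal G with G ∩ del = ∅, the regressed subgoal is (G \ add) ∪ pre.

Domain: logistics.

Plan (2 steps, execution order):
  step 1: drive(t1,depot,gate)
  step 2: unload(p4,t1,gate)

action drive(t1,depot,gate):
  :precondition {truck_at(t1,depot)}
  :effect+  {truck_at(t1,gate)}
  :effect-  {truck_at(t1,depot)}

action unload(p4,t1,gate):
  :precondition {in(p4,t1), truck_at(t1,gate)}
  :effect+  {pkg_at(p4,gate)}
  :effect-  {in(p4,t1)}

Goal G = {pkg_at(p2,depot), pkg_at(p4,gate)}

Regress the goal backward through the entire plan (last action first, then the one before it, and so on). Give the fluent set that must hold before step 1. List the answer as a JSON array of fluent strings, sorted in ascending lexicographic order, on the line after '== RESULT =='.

Regress step by step:
  through step 2 (unload(p4,t1,gate)): drop {pkg_at(p4,gate)}, keep {pkg_at(p2,depot)}, require {in(p4,t1), truck_at(t1,gate)}
    → {in(p4,t1), pkg_at(p2,depot), truck_at(t1,gate)}
  through step 1 (drive(t1,depot,gate)): drop {truck_at(t1,gate)}, keep {in(p4,t1), pkg_at(p2,depot)}, require {truck_at(t1,depot)}
    → {in(p4,t1), pkg_at(p2,depot), truck_at(t1,depot)}

== RESULT ==
["in(p4,t1)", "pkg_at(p2,depot)", "truck_at(t1,depot)"]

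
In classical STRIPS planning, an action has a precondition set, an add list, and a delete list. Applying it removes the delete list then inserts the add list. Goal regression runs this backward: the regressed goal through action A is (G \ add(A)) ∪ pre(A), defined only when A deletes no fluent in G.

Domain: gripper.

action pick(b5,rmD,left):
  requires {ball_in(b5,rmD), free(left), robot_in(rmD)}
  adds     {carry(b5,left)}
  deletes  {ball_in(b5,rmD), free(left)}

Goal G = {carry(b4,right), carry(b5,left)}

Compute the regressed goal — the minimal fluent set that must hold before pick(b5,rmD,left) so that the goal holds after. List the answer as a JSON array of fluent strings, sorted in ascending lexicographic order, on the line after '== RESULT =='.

Regress:
  G ∩ del = {}  (empty — regression defined)
  G \ add = {carry(b4,right), carry(b5,left)} \ {carry(b5,left)} = {carry(b4,right)}
  ∪ pre   = {carry(b4,right)} ∪ {ball_in(b5,rmD), free(left), robot_in(rmD)}
          = {ball_in(b5,rmD), carry(b4,right), free(left), robot_in(rmD)}

== RESULT ==
["ball_in(b5,rmD)", "carry(b4,right)", "free(left)", "robot_in(rmD)"]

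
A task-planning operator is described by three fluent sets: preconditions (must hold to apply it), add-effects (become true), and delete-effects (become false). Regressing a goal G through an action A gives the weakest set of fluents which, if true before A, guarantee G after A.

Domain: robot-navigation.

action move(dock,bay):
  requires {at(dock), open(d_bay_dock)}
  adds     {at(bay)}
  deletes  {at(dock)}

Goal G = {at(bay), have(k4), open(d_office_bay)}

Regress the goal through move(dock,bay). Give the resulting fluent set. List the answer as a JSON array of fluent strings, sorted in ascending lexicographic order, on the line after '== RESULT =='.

Regress:
  G ∩ del = {}  (empty — regression defined)
  G \ add = {at(bay), have(k4), open(d_office_bay)} \ {at(bay)} = {have(k4), open(d_office_bay)}
  ∪ pre   = {have(k4), open(d_office_bay)} ∪ {at(dock), open(d_bay_dock)}
          = {at(dock), have(k4), open(d_bay_dock), open(d_office_bay)}

== RESULT ==
["at(dock)", "have(k4)", "open(d_bay_dock)", "open(d_office_bay)"]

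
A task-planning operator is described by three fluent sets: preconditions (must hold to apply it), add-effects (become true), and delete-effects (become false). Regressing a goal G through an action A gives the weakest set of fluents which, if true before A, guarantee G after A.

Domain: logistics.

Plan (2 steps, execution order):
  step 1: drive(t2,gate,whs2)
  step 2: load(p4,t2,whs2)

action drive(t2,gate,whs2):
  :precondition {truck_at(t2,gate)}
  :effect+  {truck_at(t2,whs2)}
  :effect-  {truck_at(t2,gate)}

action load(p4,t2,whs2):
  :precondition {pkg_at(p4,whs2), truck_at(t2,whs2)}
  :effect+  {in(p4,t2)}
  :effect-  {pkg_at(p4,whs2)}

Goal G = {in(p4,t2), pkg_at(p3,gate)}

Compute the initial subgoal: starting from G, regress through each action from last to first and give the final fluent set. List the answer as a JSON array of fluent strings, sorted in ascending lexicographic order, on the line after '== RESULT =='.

Work backward from the goal:
  through step 2 (load(p4,t2,whs2)): drop {in(p4,t2)}, keep {pkg_at(p3,gate)}, require {pkg_at(p4,whs2), truck_at(t2,whs2)}
    → {pkg_at(p3,gate), pkg_at(p4,whs2), truck_at(t2,whs2)}
  through step 1 (drive(t2,gate,whs2)): drop {truck_at(t2,whs2)}, keep {pkg_at(p3,gate), pkg_at(p4,whs2)}, require {truck_at(t2,gate)}
    → {pkg_at(p3,gate), pkg_at(p4,whs2), truck_at(t2,gate)}

== RESULT ==
["pkg_at(p3,gate)", "pkg_at(p4,whs2)", "truck_at(t2,gate)"]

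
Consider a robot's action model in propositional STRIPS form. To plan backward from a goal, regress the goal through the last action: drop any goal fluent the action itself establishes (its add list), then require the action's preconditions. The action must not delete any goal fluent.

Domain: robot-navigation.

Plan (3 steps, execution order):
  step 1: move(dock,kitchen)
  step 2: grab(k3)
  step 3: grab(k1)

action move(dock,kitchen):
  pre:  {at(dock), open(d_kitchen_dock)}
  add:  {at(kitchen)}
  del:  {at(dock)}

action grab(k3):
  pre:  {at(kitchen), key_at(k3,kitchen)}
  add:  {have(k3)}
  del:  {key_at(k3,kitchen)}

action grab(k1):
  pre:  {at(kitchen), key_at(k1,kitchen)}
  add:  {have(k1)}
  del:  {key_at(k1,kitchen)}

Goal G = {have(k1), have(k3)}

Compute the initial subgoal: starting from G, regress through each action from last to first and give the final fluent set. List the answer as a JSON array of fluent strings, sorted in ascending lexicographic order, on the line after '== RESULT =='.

Work backward from the goal:
  through step 3 (grab(k1)): drop {have(k1)}, keep {have(k3)}, require {at(kitchen), key_at(k1,kitchen)}
    → {at(kitchen), have(k3), key_at(k1,kitchen)}
  through step 2 (grab(k3)): drop {have(k3)}, keep {at(kitchen), key_at(k1,kitchen)}, require {at(kitchen), key_at(k3,kitchen)}
    → {at(kitchen), key_at(k1,kitchen), key_at(k3,kitchen)}
  through step 1 (move(dock,kitchen)): drop {at(kitchen)}, keep {key_at(k1,kitchen), key_at(k3,kitchen)}, require {at(dock), open(d_kitchen_dock)}
    → {at(dock), key_at(k1,kitchen), key_at(k3,kitchen), open(d_kitchen_dock)}

== RESULT ==
["at(dock)", "key_at(k1,kitchen)", "key_at(k3,kitchen)", "open(d_kitchen_dock)"]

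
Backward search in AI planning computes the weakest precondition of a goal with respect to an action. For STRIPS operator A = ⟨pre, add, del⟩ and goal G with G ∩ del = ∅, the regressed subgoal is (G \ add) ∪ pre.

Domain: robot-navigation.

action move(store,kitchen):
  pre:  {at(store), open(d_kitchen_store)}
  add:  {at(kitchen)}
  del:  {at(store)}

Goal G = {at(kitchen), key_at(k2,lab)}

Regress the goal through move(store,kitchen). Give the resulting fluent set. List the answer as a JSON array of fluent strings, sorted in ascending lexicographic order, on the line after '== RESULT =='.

Compute (G \ add) ∪ pre:
  G ∩ del = {}  (empty — regression defined)
  G \ add = {at(kitchen), key_at(k2,lab)} \ {at(kitchen)} = {key_at(k2,lab)}
  ∪ pre   = {key_at(k2,lab)} ∪ {at(store), open(d_kitchen_store)}
          = {at(store), key_at(k2,lab), open(d_kitchen_store)}

== RESULT ==
["at(store)", "key_at(k2,lab)", "open(d_kitchen_store)"]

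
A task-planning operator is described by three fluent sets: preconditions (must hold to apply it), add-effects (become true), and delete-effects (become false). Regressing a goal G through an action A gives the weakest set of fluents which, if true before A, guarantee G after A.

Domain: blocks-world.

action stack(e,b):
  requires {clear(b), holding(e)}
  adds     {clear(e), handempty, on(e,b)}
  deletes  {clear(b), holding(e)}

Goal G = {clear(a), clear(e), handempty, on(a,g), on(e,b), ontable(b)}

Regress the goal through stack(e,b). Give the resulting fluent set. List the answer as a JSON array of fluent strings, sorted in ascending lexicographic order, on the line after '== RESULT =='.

Regress:
  G ∩ del = {}  (empty — regression defined)
  G \ add = {clear(a), clear(e), handempty, on(a,g), on(e,b), ontable(b)} \ {clear(e), handempty, on(e,b)} = {clear(a), on(a,g), ontable(b)}
  ∪ pre   = {clear(a), on(a,g), ontable(b)} ∪ {clear(b), holding(e)}
          = {clear(a), clear(b), holding(e), on(a,g), ontable(b)}

== RESULT ==
["clear(a)", "clear(b)", "holding(e)", "on(a,g)", "ontable(b)"]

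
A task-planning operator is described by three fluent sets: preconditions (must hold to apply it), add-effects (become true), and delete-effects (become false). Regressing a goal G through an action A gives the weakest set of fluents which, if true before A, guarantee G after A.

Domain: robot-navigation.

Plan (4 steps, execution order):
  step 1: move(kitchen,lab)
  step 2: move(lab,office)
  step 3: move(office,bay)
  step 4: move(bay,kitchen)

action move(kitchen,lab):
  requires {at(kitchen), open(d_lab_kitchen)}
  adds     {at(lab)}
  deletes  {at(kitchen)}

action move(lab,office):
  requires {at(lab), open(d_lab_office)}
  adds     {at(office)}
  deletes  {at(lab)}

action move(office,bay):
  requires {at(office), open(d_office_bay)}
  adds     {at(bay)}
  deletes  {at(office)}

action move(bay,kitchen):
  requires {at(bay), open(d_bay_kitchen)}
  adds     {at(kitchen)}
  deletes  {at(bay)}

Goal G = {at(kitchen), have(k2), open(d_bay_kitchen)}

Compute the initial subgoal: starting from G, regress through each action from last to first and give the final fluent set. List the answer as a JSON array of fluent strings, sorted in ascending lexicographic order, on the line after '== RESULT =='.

Work backward from the goal:
  through step 4 (move(bay,kitchen)): drop {at(kitchen)}, keep {have(k2), open(d_bay_kitchen)}, require {at(bay), open(d_bay_kitchen)}
    → {at(bay), have(k2), open(d_bay_kitchen)}
  through step 3 (move(office,bay)): drop {at(bay)}, keep {have(k2), open(d_bay_kitchen)}, require {at(office), open(d_office_bay)}
    → {at(office), have(k2), open(d_bay_kitchen), open(d_office_bay)}
  through step 2 (move(lab,office)): drop {at(office)}, keep {have(k2), open(d_bay_kitchen), open(d_office_bay)}, require {at(lab), open(d_lab_office)}
    → {at(lab), have(k2), open(d_bay_kitchen), open(d_lab_office), open(d_office_bay)}
  through step 1 (move(kitchen,lab)): drop {at(lab)}, keep {have(k2), open(d_bay_kitchen), open(d_lab_office), open(d_office_bay)}, require {at(kitchen), open(d_lab_kitchen)}
    → {at(kitchen), have(k2), open(d_bay_kitchen), open(d_lab_kitchen), open(d_lab_office), open(d_office_bay)}

== RESULT ==
["at(kitchen)", "have(k2)", "open(d_bay_kitchen)", "open(d_lab_kitchen)", "open(d_lab_office)", "open(d_office_bay)"]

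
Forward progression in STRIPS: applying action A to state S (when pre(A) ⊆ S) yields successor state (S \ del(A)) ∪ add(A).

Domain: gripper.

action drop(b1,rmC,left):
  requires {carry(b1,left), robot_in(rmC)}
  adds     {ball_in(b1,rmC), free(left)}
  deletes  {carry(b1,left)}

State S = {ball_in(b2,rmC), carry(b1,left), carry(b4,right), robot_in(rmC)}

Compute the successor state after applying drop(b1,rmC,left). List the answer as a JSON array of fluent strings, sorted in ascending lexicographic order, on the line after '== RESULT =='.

Progress:
  pre ⊆ S: {carry(b1,left), robot_in(rmC)} ⊆ S  — applicable
  S \ del = {ball_in(b2,rmC), carry(b4,right), robot_in(rmC)}
  ∪ add   = {ball_in(b1,rmC), ball_in(b2,rmC), carry(b4,right), free(left), robot_in(rmC)}

== RESULT ==
["ball_in(b1,rmC)", "ball_in(b2,rmC)", "carry(b4,right)", "free(left)", "robot_in(rmC)"]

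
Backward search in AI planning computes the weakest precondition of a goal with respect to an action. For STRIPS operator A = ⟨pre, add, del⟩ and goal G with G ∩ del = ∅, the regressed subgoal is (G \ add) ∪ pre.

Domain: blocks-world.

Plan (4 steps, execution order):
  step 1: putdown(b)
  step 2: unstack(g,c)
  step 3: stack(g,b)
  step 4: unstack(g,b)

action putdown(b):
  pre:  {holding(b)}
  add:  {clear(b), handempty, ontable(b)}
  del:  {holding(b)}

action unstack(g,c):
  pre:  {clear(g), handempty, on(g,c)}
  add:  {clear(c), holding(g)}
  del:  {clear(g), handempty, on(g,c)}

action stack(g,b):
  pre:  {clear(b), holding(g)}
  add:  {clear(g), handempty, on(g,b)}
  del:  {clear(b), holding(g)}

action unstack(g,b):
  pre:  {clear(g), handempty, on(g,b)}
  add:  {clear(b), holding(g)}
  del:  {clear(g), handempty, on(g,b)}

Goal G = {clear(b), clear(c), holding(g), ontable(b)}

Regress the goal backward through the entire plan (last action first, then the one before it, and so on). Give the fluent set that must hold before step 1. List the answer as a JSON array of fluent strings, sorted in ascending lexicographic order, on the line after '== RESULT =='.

Work backward from the goal:
  through step 4 (unstack(g,b)): drop {clear(b), holding(g)}, keep {clear(c), ontable(b)}, require {clear(g), handempty, on(g,b)}
    → {clear(c), clear(g), handempty, on(g,b), ontable(b)}
  through step 3 (stack(g,b)): drop {clear(g), handempty, on(g,b)}, keep {clear(c), ontable(b)}, require {clear(b), holding(g)}
    → {clear(b), clear(c), holding(g), ontable(b)}
  through step 2 (unstack(g,c)): drop {clear(c), holding(g)}, keep {clear(b), ontable(b)}, require {clear(g), handempty, on(g,c)}
    → {clear(b), clear(g), handempty, on(g,c), ontable(b)}
  through step 1 (putdown(b)): drop {clear(b), handempty, ontable(b)}, keep {clear(g), on(g,c)}, require {holding(b)}
    → {clear(g), holding(b), on(g,c)}

== RESULT ==
["clear(g)", "holding(b)", "on(g,c)"]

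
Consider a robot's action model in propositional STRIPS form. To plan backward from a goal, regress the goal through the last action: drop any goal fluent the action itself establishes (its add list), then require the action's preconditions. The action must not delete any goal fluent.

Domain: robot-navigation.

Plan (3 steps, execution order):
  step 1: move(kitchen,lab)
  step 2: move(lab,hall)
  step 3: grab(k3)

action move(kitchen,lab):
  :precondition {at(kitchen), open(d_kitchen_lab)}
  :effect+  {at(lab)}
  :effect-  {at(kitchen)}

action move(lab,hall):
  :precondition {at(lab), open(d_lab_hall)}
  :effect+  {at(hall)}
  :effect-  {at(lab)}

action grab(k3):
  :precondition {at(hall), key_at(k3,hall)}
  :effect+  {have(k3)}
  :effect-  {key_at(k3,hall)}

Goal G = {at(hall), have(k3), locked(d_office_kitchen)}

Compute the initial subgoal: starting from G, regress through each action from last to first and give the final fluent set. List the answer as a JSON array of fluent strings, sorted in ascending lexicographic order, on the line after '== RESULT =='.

Regress step by step:
  through step 3 (grab(k3)): drop {have(k3)}, keep {at(hall), locked(d_office_kitchen)}, require {at(hall), key_at(k3,hall)}
    → {at(hall), key_at(k3,hall), locked(d_office_kitchen)}
  through step 2 (move(lab,hall)): drop {at(hall)}, keep {key_at(k3,hall), locked(d_office_kitchen)}, require {at(lab), open(d_lab_hall)}
    → {at(lab), key_at(k3,hall), locked(d_office_kitchen), open(d_lab_hall)}
  through step 1 (move(kitchen,lab)): drop {at(lab)}, keep {key_at(k3,hall), locked(d_office_kitchen), open(d_lab_hall)}, require {at(kitchen), open(d_kitchen_lab)}
    → {at(kitchen), key_at(k3,hall), locked(d_office_kitchen), open(d_kitchen_lab), open(d_lab_hall)}

== RESULT ==
["at(kitchen)", "key_at(k3,hall)", "locked(d_office_kitchen)", "open(d_kitchen_lab)", "open(d_lab_hall)"]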